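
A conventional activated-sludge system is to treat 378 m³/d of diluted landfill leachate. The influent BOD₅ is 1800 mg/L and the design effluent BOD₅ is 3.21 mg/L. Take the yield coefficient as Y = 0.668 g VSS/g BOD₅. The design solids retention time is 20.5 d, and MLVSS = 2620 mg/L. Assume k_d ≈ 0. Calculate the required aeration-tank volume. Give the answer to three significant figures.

V ≈ 3550 m³

With k_d = 0 the design equation reduces to V = Y Q (S₀−S) θ_c / X = 0.668 × 378 × (1800 − 3.21) × 20.5 / 2620 = 3550 m³.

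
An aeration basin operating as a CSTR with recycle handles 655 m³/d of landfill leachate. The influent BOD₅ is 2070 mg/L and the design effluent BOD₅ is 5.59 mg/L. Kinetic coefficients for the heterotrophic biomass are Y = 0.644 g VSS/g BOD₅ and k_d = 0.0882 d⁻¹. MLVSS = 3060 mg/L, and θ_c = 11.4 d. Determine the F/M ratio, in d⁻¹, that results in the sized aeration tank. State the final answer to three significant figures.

F/M ≈ 0.274 d⁻¹

Steady-state biomass mass balance: V·X·(1 + k_d·θ_c) = Y·Q·(S₀ − S)·θ_c, so V = 0.644 × 655 × (2070 − 5.59) × 11.4 / [3060 × (1 + 0.0882 × 11.4)] = 9.93×10^6 / 6137 = 1618 m³.
F/M = Q·S₀ / (V·X) = 655 × 2070 / (1618 × 3060) = 0.2739 g BOD₅·(g VSS·d)⁻¹.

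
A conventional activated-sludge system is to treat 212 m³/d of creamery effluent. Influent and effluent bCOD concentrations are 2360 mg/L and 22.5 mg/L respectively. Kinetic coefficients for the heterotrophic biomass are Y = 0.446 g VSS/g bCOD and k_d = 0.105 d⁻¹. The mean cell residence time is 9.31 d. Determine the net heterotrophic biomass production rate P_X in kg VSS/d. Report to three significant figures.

Observed yield with endogenous decay: Y_obs = Y / (1 + k_d·θ_c) = 0.446 / (1 + 0.105 × 9.31) = 0.446 / 1.978 = 0.2255 g VSS/g bCOD.
Substrate removed = Q·(S₀ − S) = 212 m³/d × (2360 − 22.5) g/m³ = 4.96×10^5 g/d = 495.6 kg/d.
Biomass produced: P_X = Y_obs·Q·ΔS = 0.2255 × 495.6 ≈ 111.8 kg VSS/d.

P_X ≈ 112 kg VSS/d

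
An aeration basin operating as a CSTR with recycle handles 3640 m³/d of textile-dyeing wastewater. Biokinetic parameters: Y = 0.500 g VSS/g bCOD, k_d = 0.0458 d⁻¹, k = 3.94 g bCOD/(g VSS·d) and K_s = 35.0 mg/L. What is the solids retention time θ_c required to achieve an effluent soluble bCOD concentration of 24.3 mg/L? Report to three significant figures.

Specific growth rate at S = 24.3 mg/L: μ = YkS/(K_s+S) = 0.500·3.94·24.3/(35.0+24.3) = 0.8073 d⁻¹.
θ_c = 1/(μ − k_d) = 1/(0.8073 − 0.0458) = 1/0.7615 = 1.313 d.

θ_c ≈ 1.31 d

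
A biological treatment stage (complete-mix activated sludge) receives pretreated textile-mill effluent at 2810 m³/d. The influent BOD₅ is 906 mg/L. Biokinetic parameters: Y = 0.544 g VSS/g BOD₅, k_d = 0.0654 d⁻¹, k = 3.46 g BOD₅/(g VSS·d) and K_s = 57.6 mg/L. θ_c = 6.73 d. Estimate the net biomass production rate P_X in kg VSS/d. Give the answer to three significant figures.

P_X ≈ 954 kg VSS/d

From the Monod/SRT balance for a CMAS, S = K_s·(1+k_d θ_c)/[θ_c·(Y k − k_d) − 1] = 57.6 × (1 + 0.0654 × 6.73) / [6.73 × (0.544 × 3.46 − 0.0654) − 1] = 82.95 / 11.23 = 7.388 mg/L.
Correct the yield for decay: Y_obs = Y/(1 + k_d θ_c) = 0.544 / (1 + 0.0654 × 6.73) = 0.544 / 1.440 = 0.3777.
Mass of BOD₅ removed per day: Q(S₀ − S) = 2810 × 898.6 g/m³ = 2525 kg/d.
Net biomass production P_X = Y_obs × Q·(S₀ − S) = 0.3777 × 2525 = 953.8 kg VSS/d.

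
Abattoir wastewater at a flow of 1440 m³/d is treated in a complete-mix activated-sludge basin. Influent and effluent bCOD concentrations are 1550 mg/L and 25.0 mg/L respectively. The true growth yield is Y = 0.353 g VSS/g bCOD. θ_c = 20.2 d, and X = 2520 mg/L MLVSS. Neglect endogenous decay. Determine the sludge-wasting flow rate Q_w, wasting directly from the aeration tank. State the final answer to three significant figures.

Biomass mass balance (decay neglected): V·X = Y·Q·(S₀ − S)·θ_c, so V = 0.353 × 1440 × (1550 − 25.0) × 20.2 / 2520 = 6214 m³.
For wasting at MLVSS concentration, Q_w = V/θ_c = 6214/20.2 = 307.6 m³/d.

Q_w ≈ 308 m³/d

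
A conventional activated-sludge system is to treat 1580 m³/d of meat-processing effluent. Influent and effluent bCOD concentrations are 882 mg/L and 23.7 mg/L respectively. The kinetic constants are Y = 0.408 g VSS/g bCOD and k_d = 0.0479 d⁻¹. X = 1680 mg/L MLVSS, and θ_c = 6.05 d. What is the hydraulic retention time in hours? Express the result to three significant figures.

Steady-state biomass mass balance: V·X·(1 + k_d·θ_c) = Y·Q·(S₀ − S)·θ_c, so V = 0.408 × 1580 × (882 − 23.7) × 6.05 / [1680 × (1 + 0.0479 × 6.05)] = 3.35×10^6 / 2167 = 1545 m³.
HRT = V/Q = 1545 m³ / 1580 m³·d⁻¹ = 0.9777 d × 24 = 23.47 h.

τ ≈ 23.5 h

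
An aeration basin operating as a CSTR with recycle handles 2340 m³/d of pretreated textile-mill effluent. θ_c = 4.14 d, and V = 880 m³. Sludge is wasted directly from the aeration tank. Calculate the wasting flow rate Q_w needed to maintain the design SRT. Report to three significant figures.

Q_w ≈ 213 m³/d

Wasting from the aeration tank: Q_w = V / θ_c = 880.0 / 4.14 = 212.6 m³/d.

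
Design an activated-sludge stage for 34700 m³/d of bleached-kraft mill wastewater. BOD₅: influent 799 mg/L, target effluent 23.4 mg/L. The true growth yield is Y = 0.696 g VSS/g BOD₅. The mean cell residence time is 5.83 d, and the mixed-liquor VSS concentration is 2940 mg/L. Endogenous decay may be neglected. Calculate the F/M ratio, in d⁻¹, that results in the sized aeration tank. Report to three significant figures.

F/M ≈ 0.254 d⁻¹

V·X = Y·Q·ΔS·θ_c gives V = 0.696 × 34700 × (799 − 23.4) × 5.83 / 2940 = 37145 m³.
F/M = Q·S₀ / (V·X) = 34700 × 799 / (37145 × 2940) = 0.2539 g BOD₅·(g VSS·d)⁻¹.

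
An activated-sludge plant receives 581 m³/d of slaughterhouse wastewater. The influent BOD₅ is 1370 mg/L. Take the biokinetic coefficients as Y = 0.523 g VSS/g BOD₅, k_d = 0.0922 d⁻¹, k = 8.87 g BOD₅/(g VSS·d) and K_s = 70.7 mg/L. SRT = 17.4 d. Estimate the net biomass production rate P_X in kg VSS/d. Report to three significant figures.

P_X ≈ 160 kg VSS/d

For a completely mixed reactor with recycle the Lawrence–McCarty relation gives S = K_s·(1 + k_d·θ_c) / [θ_c·(Y·k − k_d) − 1] = 70.7 × (1 + 0.0922 × 17.4) / [17.4 × (0.523 × 8.87 − 0.0922) − 1] = 184.1 / 78.11 = 2.357 mg/L.
The observed yield is Y_obs = Y/(1 + k_d·θ_c) = 0.523 / (1 + 0.0922 × 17.4) = 0.523 / 2.604 = 0.2008 g VSS per g BOD₅ removed.
Mass of BOD₅ removed per day: Q(S₀ − S) = 581 × 1368 g/m³ = 794.6 kg/d.
Net biomass production P_X = Y_obs × Q·(S₀ − S) = 0.2008 × 794.6 = 159.6 kg VSS/d.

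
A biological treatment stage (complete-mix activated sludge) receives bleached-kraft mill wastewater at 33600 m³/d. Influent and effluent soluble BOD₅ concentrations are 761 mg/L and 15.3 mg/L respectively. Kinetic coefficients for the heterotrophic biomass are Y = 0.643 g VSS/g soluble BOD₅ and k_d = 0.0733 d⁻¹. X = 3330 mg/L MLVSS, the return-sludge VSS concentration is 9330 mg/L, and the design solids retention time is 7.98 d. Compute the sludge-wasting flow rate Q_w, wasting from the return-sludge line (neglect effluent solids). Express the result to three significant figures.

Q_w ≈ 1090 m³/d

Rearranging the biomass balance for a CMAS with decay, V = Y·Q·ΔS·θ_c / [X·(1+k_d θ_c)] = 0.643 × 33600 × (761 − 15.3) × 7.98 / [3330 × (1 + 0.0733 × 7.98)] = 1.29×10^8 / 5278 = 24359 m³.
Q_w = (V·X)/(θ_c X_r) = 24359 × 3330 / (7.98 × 9330) = 1089 m³/d.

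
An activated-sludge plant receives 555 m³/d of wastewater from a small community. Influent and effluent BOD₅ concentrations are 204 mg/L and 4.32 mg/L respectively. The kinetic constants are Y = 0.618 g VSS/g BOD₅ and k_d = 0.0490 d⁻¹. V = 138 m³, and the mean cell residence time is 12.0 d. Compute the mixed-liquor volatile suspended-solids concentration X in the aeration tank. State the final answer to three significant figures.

X = Y·Q·ΔS·θ_c / [V·(1 + k_d θ_c)] = 0.618 × 555 × (204 − 4.32) × 12.0 / [138 × (1 + 0.0490 × 12.0)] = 3750 mg/L.

X ≈ 3750 mg/L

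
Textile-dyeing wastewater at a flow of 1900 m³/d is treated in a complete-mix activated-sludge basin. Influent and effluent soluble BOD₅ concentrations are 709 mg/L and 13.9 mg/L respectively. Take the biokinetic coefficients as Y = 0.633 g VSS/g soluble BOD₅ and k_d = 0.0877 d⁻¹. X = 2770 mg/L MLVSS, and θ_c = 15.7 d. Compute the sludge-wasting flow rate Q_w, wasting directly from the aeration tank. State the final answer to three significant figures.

Rearranging the biomass balance for a CMAS with decay, V = Y·Q·ΔS·θ_c / [X·(1+k_d θ_c)] = 0.633 × 1900 × (709 − 13.9) × 15.7 / [2770 × (1 + 0.0877 × 15.7)] = 1.31×10^7 / 6584 = 1993 m³.
For wasting at MLVSS concentration, Q_w = V/θ_c = 1993/15.7 = 127.0 m³/d.

Q_w ≈ 127 m³/d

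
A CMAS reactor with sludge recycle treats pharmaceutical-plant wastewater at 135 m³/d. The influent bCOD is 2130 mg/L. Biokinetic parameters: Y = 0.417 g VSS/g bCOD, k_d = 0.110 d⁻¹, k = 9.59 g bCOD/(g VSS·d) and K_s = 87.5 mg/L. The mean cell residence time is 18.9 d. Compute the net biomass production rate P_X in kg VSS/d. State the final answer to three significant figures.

For a completely mixed reactor with recycle the Lawrence–McCarty relation gives S = K_s·(1 + k_d·θ_c) / [θ_c·(Y·k − k_d) − 1] = 87.5 × (1 + 0.110 × 18.9) / [18.9 × (0.417 × 9.59 − 0.110) − 1] = 269.4 / 72.50 = 3.716 mg/L.
The observed yield is Y_obs = Y/(1 + k_d·θ_c) = 0.417 / (1 + 0.110 × 18.9) = 0.417 / 3.079 = 0.1354 g VSS per g bCOD removed.
Q·(S₀ − S) = 135 × (2130 − 3.72) × 10⁻³ = 287.0 kg/d removed.
Biomass produced: P_X = Y_obs·Q·ΔS = 0.1354 × 287.0 ≈ 38.88 kg VSS/d.

P_X ≈ 38.9 kg VSS/d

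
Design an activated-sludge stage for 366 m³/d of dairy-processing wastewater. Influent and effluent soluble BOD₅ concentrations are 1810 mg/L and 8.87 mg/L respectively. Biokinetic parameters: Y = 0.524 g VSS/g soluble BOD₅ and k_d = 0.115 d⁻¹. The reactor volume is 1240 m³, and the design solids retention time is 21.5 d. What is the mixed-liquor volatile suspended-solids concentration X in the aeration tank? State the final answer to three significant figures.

X ≈ 1720 mg/L

Solving the biomass balance for X: X = Y Q (S₀−S) θ_c / [V (1+k_d θ_c)] = 0.524 × 366 × (1810 − 8.87) × 21.5 / [1240 × (1 + 0.115 × 21.5)] = 1725 mg/L.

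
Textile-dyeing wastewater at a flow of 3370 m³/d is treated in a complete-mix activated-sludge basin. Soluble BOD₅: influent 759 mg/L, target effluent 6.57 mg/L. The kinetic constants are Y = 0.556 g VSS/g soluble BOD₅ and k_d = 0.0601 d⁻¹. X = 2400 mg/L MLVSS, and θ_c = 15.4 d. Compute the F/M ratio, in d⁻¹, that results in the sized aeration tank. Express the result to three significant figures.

F/M ≈ 0.227 d⁻¹

Rearranging the biomass balance for a CMAS with decay, V = Y·Q·ΔS·θ_c / [X·(1+k_d θ_c)] = 0.556 × 3370 × (759 − 6.57) × 15.4 / [2400 × (1 + 0.0601 × 15.4)] = 2.17×10^7 / 4621 = 4698 m³.
F/M = Q·S₀ / (V·X) = 3370 × 759 / (4698 × 2400) = 0.2268 g soluble BOD₅·(g VSS·d)⁻¹.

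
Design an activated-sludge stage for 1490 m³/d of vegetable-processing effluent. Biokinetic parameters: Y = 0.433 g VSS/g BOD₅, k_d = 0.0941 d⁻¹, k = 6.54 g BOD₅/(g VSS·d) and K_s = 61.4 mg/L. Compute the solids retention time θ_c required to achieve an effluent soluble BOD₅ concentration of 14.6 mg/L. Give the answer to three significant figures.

At the target effluent, Y k S/(K_s+S) = 0.433×6.54×14.6/76.00 = 0.5440 d⁻¹.
θ_c = 1/(μ − k_d) = 1/(0.5440 − 0.0941) = 1/0.4499 = 2.223 d.

θ_c ≈ 2.22 d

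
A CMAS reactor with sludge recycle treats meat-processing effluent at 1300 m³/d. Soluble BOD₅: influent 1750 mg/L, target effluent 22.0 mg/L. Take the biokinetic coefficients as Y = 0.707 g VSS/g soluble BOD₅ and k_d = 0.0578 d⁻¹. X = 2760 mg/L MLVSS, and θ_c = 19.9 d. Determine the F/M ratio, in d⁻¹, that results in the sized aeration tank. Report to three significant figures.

Rearranging the biomass balance for a CMAS with decay, V = Y·Q·ΔS·θ_c / [X·(1+k_d θ_c)] = 0.707 × 1300 × (1750 − 22.0) × 19.9 / [2760 × (1 + 0.0578 × 19.9)] = 3.16×10^7 / 5935 = 5326 m³.
F/M = Q·S₀ / (V·X) = 1300 × 1750 / (5326 × 2760) = 0.1548 g soluble BOD₅·(g VSS·d)⁻¹.

F/M ≈ 0.155 d⁻¹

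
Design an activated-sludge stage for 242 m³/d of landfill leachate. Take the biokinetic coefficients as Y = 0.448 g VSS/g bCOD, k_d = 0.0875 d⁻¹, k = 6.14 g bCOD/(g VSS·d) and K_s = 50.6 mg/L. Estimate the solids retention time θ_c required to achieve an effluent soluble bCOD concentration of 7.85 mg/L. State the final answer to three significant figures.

θ_c ≈ 3.55 d

At the target effluent, Y k S/(K_s+S) = 0.448×6.14×7.85/58.45 = 0.3694 d⁻¹.
Then 1/θ_c = μ − k_d = 0.3694 − 0.0875 = 0.2819 d⁻¹, giving θ_c = 3.547 d.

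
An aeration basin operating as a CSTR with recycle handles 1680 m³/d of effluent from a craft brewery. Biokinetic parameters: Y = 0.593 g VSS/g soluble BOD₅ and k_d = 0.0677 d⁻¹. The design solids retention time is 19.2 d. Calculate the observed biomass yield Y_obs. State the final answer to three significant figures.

Observed yield with endogenous decay: Y_obs = Y / (1 + k_d·θ_c) = 0.593 / (1 + 0.0677 × 19.2) = 0.593 / 2.300 = 0.2578 g VSS/g soluble BOD₅.

Y_obs ≈ 0.258 g VSS/g soluble BOD₅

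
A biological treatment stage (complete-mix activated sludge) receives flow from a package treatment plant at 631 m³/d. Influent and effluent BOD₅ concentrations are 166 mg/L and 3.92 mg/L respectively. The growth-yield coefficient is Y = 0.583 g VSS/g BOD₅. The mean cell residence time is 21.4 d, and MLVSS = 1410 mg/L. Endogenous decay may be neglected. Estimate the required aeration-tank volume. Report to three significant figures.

V·X = Y·Q·ΔS·θ_c gives V = 0.583 × 631 × (166 − 3.92) × 21.4 / 1410 = 904.9 m³.

V ≈ 905 m³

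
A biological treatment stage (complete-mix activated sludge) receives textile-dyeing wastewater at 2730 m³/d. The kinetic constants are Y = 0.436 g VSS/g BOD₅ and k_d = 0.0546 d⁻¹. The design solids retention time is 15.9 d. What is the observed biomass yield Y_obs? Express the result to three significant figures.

The observed yield is Y_obs = Y/(1 + k_d·θ_c) = 0.436 / (1 + 0.0546 × 15.9) = 0.436 / 1.868 = 0.2334 g VSS per g BOD₅ removed.

Y_obs ≈ 0.233 g VSS/g BOD₅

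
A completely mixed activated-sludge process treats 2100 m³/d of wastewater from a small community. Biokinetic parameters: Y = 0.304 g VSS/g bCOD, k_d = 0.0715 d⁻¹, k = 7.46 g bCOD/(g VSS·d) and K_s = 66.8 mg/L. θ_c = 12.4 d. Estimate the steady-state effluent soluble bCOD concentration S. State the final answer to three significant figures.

S ≈ 4.80 mg/L

Effluent substrate depends only on kinetics and SRT: S = K_s(1 + k_d θ_c) / [θ_c(Yk − k_d) − 1] = 66.8 × (1 + 0.0715 × 12.4) / [12.4 × (0.304 × 7.46 − 0.0715) − 1] = 126.0 / 26.23 = 4.804 mg/L.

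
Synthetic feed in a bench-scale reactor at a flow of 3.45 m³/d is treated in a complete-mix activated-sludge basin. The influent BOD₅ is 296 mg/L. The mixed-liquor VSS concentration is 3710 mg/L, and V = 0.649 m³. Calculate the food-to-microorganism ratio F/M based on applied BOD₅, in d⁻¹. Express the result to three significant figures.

F/M = Q·S₀ / (V·X) = 3.45 × 296 / (0.6490 × 3710) = 0.4241 g BOD₅·(g VSS·d)⁻¹.

F/M ≈ 0.424 d⁻¹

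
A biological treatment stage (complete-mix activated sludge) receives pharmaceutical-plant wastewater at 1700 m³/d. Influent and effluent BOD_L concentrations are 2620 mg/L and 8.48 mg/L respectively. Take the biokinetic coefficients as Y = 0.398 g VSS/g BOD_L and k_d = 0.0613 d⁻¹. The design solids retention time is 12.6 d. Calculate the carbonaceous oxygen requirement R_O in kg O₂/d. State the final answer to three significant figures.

Y_obs = Y / (1 + k_d θ_c) = 0.398 / (1 + 0.0613 × 12.6) = 0.398 / 1.772 = 0.2246.
ΔS = 2620 − 8.48 = 2612 mg/L, so the substrate removal rate is 1700 × 2612/1000 = 4440 kg BOD_L/d.
Net sludge production P_X = 0.2246 × 4440 = 996.9 kg VSS/d.
R_O = Q·ΔS − 1.42 P_X = 4440 − 1416 = 3024 kg O₂/d.

R_O ≈ 3020 kg O₂/d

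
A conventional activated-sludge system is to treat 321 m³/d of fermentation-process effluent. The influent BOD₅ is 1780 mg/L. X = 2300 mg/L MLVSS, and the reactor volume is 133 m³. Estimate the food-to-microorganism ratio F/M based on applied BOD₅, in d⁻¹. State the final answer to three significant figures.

Food-to-microorganism ratio F/M = Q S₀ / (V X) = 321 × 1780 / (133.0 × 2300) = 1.868 d⁻¹.

F/M ≈ 1.87 d⁻¹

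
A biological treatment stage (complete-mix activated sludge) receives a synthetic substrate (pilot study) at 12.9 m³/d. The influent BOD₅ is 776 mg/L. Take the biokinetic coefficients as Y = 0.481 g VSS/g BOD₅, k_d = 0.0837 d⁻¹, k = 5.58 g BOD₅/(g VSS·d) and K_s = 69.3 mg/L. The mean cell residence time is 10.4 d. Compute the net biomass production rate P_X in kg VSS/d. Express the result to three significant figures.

P_X ≈ 2.56 kg VSS/d

For a completely mixed reactor with recycle the Lawrence–McCarty relation gives S = K_s·(1 + k_d·θ_c) / [θ_c·(Y·k − k_d) − 1] = 69.3 × (1 + 0.0837 × 10.4) / [10.4 × (0.481 × 5.58 − 0.0837) − 1] = 129.6 / 26.04 = 4.977 mg/L.
The observed yield is Y_obs = Y/(1 + k_d·θ_c) = 0.481 / (1 + 0.0837 × 10.4) = 0.481 / 1.870 = 0.2572 g VSS per g BOD₅ removed.
Mass of BOD₅ removed per day: Q(S₀ − S) = 12.9 × 771.0 g/m³ = 9.946 kg/d.
Biomass produced: P_X = Y_obs·Q·ΔS = 0.2572 × 9.946 ≈ 2.558 kg VSS/d.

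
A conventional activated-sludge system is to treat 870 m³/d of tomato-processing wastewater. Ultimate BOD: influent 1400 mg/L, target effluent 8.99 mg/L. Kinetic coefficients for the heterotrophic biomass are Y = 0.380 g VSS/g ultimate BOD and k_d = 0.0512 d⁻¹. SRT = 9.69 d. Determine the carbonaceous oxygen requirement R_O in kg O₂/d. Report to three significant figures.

Correct the yield for decay: Y_obs = Y/(1 + k_d θ_c) = 0.380 / (1 + 0.0512 × 9.69) = 0.380 / 1.496 = 0.2540.
Mass of ultimate BOD removed per day: Q(S₀ − S) = 870 × 1391 g/m³ = 1210 kg/d.
P_X = Y_obs·Q·(S₀ − S) = 0.2540 × 1210 = 307.4 kg VSS/d.
Carbonaceous O₂ demand = substrate oxidised − cell-mass equivalent = 1210 − 1.42 × 307.4 = 773.7 kg O₂/d.

R_O ≈ 774 kg O₂/d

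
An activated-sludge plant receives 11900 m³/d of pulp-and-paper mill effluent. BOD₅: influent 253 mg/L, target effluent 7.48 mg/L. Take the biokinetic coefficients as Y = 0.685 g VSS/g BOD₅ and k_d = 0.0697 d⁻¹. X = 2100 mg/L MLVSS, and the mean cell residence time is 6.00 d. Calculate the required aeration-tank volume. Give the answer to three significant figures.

V ≈ 4030 m³

Rearranging the biomass balance for a CMAS with decay, V = Y·Q·ΔS·θ_c / [X·(1+k_d θ_c)] = 0.685 × 11900 × (253 − 7.48) × 6.00 / [2100 × (1 + 0.0697 × 6.00)] = 1.2×10^7 / 2978 = 4032 m³.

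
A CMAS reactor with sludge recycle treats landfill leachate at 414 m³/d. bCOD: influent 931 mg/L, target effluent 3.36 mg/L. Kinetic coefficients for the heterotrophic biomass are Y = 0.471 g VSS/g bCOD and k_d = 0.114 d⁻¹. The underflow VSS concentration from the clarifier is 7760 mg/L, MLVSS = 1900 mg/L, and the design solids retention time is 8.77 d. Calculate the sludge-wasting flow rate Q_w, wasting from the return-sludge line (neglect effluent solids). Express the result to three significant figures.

Q_w ≈ 11.7 m³/d

Rearranging the biomass balance for a CMAS with decay, V = Y·Q·ΔS·θ_c / [X·(1+k_d θ_c)] = 0.471 × 414 × (931 − 3.36) × 8.77 / [1900 × (1 + 0.114 × 8.77)] = 1.59×10^6 / 3800 = 417.5 m³.
Q_w = (V·X)/(θ_c X_r) = 417.5 × 1900 / (8.77 × 7760) = 11.66 m³/d.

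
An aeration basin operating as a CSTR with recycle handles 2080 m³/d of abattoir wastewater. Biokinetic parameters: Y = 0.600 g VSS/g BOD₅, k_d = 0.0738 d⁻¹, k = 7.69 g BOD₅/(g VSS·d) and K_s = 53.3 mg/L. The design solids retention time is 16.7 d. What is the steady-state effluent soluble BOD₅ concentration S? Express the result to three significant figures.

S ≈ 1.59 mg/L

From the Monod/SRT balance for a CMAS, S = K_s·(1+k_d θ_c)/[θ_c·(Y k − k_d) − 1] = 53.3 × (1 + 0.0738 × 16.7) / [16.7 × (0.600 × 7.69 − 0.0738) − 1] = 119.0 / 74.82 = 1.590 mg/L.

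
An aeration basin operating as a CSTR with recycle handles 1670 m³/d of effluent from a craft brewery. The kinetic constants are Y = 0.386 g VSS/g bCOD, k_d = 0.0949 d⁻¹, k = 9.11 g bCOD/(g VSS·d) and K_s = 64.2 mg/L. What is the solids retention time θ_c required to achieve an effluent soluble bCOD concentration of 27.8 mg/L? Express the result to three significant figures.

Specific growth rate at S = 27.8 mg/L: μ = YkS/(K_s+S) = 0.386·9.11·27.8/(64.2+27.8) = 1.063 d⁻¹.
Then 1/θ_c = μ − k_d = 1.063 − 0.0949 = 0.9677 d⁻¹, giving θ_c = 1.033 d.

θ_c ≈ 1.03 d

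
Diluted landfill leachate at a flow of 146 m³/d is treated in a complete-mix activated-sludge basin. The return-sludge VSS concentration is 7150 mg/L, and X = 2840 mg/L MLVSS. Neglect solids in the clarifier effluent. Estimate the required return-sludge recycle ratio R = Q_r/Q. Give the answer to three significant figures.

R ≈ 0.659

Mass balance around the secondary clarifier (neglecting effluent solids): R = X / (X_r − X) = 2840 / (7150 − 2840) = 0.6589.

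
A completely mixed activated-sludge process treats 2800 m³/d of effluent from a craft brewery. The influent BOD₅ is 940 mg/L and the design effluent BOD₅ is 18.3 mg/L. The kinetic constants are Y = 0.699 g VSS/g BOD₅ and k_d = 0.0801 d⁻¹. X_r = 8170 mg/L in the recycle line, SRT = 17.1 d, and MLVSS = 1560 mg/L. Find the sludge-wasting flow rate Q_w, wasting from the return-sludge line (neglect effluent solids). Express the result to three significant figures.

Rearranging the biomass balance for a CMAS with decay, V = Y·Q·ΔS·θ_c / [X·(1+k_d θ_c)] = 0.699 × 2800 × (940 − 18.3) × 17.1 / [1560 × (1 + 0.0801 × 17.1)] = 3.08×10^7 / 3697 = 8345 m³.
Wasting from the return line (neglecting effluent solids): Q_w = V·X / (θ_c·X_r) = 8345 × 1560 / (17.1 × 8170) = 93.18 m³/d.

Q_w ≈ 93.2 m³/d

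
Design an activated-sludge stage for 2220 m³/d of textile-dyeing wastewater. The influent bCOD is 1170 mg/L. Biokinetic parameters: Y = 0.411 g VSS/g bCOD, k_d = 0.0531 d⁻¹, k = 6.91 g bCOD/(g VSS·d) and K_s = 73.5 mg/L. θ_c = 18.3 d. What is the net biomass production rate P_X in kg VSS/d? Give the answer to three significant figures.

Effluent substrate depends only on kinetics and SRT: S = K_s(1 + k_d θ_c) / [θ_c(Yk − k_d) − 1] = 73.5 × (1 + 0.0531 × 18.3) / [18.3 × (0.411 × 6.91 − 0.0531) − 1] = 144.9 / 50.00 = 2.898 mg/L.
Observed yield with endogenous decay: Y_obs = Y / (1 + k_d·θ_c) = 0.411 / (1 + 0.0531 × 18.3) = 0.411 / 1.972 = 0.2084 g VSS/g bCOD.
ΔS = 1170 − 2.90 = 1167 mg/L, so the substrate removal rate is 2220 × 1167/1000 = 2591 kg bCOD/d.
Biomass produced: P_X = Y_obs·Q·ΔS = 0.2084 × 2591 ≈ 540.1 kg VSS/d.

P_X ≈ 540 kg VSS/d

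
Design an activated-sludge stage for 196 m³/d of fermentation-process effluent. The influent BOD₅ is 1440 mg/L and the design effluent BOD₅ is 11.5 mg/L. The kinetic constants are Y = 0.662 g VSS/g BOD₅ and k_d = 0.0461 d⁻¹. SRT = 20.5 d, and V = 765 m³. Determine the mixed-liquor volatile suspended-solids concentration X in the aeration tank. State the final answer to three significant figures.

X = Y·Q·ΔS·θ_c / [V·(1 + k_d θ_c)] = 0.662 × 196 × (1440 − 11.5) × 20.5 / [765 × (1 + 0.0461 × 20.5)] = 2554 mg/L.

X ≈ 2550 mg/L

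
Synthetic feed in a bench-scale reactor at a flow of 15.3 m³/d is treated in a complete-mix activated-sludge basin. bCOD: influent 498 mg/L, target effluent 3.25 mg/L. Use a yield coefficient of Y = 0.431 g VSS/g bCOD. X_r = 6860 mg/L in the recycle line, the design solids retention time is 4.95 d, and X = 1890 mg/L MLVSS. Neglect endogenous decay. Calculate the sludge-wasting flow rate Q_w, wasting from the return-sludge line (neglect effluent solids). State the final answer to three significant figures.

Q_w ≈ 0.476 m³/d

Biomass mass balance (decay neglected): V·X = Y·Q·(S₀ − S)·θ_c, so V = 0.431 × 15.3 × (498 − 3.25) × 4.95 / 1890 = 8.545 m³.
θ_c = V·X/(Q_w·X_r) when wasting from the recycle, so Q_w = V·X/(θ_c·X_r) = 8.545 × 1890 / (4.95 × 6860) = 0.4756 m³/d.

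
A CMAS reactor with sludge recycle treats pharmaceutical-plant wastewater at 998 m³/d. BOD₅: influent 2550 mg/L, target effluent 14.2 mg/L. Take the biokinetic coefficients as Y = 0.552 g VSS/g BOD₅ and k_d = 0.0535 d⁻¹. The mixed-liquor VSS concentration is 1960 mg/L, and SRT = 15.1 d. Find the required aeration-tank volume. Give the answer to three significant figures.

From the SRT design equation V = Y Q (S₀−S) θ_c / [X (1 + k_d θ_c)] = 0.552 × 998 × (2550 − 14.2) × 15.1 / [1960 × (1 + 0.0535 × 15.1)] = 2.11×10^7 / 3543 = 5953 m³.

V ≈ 5950 m³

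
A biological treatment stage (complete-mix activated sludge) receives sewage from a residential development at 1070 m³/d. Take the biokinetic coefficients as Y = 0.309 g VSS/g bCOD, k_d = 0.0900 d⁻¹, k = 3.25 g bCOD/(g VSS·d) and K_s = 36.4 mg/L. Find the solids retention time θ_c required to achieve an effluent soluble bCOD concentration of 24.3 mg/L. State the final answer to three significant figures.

At the target effluent, Y k S/(K_s+S) = 0.309×3.25×24.3/60.70 = 0.4020 d⁻¹.
Then 1/θ_c = μ − k_d = 0.4020 − 0.0900 = 0.3120 d⁻¹, giving θ_c = 3.205 d.

θ_c ≈ 3.20 d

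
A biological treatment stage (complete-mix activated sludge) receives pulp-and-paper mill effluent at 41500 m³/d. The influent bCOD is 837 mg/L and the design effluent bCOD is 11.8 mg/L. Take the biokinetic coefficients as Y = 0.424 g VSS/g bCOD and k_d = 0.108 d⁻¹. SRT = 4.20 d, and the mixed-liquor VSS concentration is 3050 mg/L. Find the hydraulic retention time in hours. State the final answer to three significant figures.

τ ≈ 7.96 h

Steady-state biomass mass balance: V·X·(1 + k_d·θ_c) = Y·Q·(S₀ − S)·θ_c, so V = 0.424 × 41500 × (837 − 11.8) × 4.20 / [3050 × (1 + 0.108 × 4.20)] = 6.1×10^7 / 4433 = 13756 m³.
τ = V/Q = 13756/41500 = 0.3315 d, or 7.955 h.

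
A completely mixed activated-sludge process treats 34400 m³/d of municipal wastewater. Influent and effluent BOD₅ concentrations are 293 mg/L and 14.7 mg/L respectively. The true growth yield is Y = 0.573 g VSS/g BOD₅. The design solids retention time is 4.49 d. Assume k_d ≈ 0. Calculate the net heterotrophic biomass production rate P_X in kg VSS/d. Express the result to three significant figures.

P_X ≈ 5490 kg VSS/d

With endogenous decay neglected, the observed yield equals the true yield: Y_obs = Y = 0.573 g VSS/g BOD₅.
Q·(S₀ − S) = 34400 × (293 − 14.7) × 10⁻³ = 9574 kg/d removed.
Biomass produced: P_X = Y_obs·Q·ΔS = 0.5730 × 9574 ≈ 5486 kg VSS/d.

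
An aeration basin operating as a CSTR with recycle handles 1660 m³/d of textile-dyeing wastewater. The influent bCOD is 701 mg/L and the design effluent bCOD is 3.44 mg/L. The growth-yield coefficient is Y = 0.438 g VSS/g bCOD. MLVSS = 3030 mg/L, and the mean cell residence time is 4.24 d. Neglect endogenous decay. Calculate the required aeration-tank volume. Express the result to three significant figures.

V·X = Y·Q·ΔS·θ_c gives V = 0.438 × 1660 × (701 − 3.44) × 4.24 / 3030 = 709.7 m³.

V ≈ 710 m³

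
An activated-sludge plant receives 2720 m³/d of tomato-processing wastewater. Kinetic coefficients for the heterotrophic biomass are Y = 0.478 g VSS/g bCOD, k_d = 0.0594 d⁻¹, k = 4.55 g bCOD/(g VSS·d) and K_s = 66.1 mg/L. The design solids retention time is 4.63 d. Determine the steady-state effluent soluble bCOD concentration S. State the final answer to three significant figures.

Effluent substrate depends only on kinetics and SRT: S = K_s(1 + k_d θ_c) / [θ_c(Yk − k_d) − 1] = 66.1 × (1 + 0.0594 × 4.63) / [4.63 × (0.478 × 4.55 − 0.0594) − 1] = 84.28 / 8.795 = 9.583 mg/L.

S ≈ 9.58 mg/L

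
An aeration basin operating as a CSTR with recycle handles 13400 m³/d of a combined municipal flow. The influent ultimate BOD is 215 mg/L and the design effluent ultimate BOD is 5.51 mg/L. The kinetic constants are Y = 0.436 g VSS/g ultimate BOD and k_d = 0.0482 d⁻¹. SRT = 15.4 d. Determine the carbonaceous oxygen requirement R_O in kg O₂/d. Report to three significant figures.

R_O ≈ 1810 kg O₂/d

Y_obs = Y / (1 + k_d θ_c) = 0.436 / (1 + 0.0482 × 15.4) = 0.436 / 1.742 = 0.2502.
Mass of ultimate BOD removed per day: Q(S₀ − S) = 13400 × 209.5 g/m³ = 2807 kg/d.
P_X = Y_obs·Q·(S₀ − S) = 0.2502 × 2807 = 702.5 kg VSS/d.
R_O = Q·(S₀ − S) − 1.42·P_X = 2807 − 1.42 × 702.5 = 1810 kg O₂/d.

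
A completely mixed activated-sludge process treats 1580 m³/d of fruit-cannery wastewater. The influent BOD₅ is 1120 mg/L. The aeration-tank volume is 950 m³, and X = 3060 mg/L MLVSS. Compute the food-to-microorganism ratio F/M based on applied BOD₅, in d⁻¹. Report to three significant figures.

F/M = Q·S₀ / (V·X) = 1580 × 1120 / (950.0 × 3060) = 0.6087 g BOD₅·(g VSS·d)⁻¹.

F/M ≈ 0.609 d⁻¹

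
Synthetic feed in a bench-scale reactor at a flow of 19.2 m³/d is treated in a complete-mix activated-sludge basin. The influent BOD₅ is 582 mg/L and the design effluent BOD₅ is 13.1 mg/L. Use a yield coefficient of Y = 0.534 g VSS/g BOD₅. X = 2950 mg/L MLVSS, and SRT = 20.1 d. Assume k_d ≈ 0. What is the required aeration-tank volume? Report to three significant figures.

V ≈ 39.7 m³

V·X = Y·Q·ΔS·θ_c gives V = 0.534 × 19.2 × (582 − 13.1) × 20.1 / 2950 = 39.74 m³.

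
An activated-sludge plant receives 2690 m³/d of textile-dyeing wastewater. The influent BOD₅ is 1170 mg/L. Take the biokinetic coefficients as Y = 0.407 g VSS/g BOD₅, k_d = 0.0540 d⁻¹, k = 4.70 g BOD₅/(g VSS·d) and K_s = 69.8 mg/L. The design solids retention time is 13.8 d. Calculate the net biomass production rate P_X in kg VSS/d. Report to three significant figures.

P_X ≈ 731 kg VSS/d

Effluent substrate depends only on kinetics and SRT: S = K_s(1 + k_d θ_c) / [θ_c(Yk − k_d) − 1] = 69.8 × (1 + 0.0540 × 13.8) / [13.8 × (0.407 × 4.70 − 0.0540) − 1] = 121.8 / 24.65 = 4.941 mg/L.
Observed yield with endogenous decay: Y_obs = Y / (1 + k_d·θ_c) = 0.407 / (1 + 0.0540 × 13.8) = 0.407 / 1.745 = 0.2332 g VSS/g BOD₅.
Mass of BOD₅ removed per day: Q(S₀ − S) = 2690 × 1165 g/m³ = 3134 kg/d.
P_X = Y_obs · Q(S₀ − S) = 0.2332 × 3134 = 730.9 kg VSS/d.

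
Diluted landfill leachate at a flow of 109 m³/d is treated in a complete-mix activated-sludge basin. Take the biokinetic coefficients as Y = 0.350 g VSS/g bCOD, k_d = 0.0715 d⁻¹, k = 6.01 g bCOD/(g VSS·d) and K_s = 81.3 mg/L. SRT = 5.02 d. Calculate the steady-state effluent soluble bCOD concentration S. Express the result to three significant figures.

S ≈ 12.0 mg/L

Effluent substrate depends only on kinetics and SRT: S = K_s(1 + k_d θ_c) / [θ_c(Yk − k_d) − 1] = 81.3 × (1 + 0.0715 × 5.02) / [5.02 × (0.350 × 6.01 − 0.0715) − 1] = 110.5 / 9.201 = 12.01 mg/L.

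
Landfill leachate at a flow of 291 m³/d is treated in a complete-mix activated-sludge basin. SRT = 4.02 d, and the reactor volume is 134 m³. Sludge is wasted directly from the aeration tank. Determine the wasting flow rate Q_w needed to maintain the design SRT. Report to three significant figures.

Wasting from the aeration tank: Q_w = V / θ_c = 134.0 / 4.02 = 33.33 m³/d.

Q_w ≈ 33.3 m³/d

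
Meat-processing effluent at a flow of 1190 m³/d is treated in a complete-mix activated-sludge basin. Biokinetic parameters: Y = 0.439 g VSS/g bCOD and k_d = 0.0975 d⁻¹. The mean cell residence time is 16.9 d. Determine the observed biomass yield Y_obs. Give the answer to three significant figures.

Y_obs ≈ 0.166 g VSS/g bCOD

The observed yield is Y_obs = Y/(1 + k_d·θ_c) = 0.439 / (1 + 0.0975 × 16.9) = 0.439 / 2.648 = 0.1658 g VSS per g bCOD removed.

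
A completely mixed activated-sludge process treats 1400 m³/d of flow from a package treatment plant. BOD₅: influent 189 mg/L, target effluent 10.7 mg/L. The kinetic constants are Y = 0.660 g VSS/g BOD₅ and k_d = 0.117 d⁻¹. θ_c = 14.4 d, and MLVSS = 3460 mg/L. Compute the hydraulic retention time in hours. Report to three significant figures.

Steady-state biomass mass balance: V·X·(1 + k_d·θ_c) = Y·Q·(S₀ − S)·θ_c, so V = 0.660 × 1400 × (189 − 10.7) × 14.4 / [3460 × (1 + 0.117 × 14.4)] = 2.37×10^6 / 9289 = 255.4 m³.
Hydraulic retention time τ = V/Q = 255.4 / 1400 = 0.1824 d = 4.378 h.

τ ≈ 4.38 h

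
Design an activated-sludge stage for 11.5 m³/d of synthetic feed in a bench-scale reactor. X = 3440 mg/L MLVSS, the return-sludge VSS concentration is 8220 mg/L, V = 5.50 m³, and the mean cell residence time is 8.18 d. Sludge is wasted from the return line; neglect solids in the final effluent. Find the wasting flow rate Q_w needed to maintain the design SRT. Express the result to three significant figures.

Q_w = (V·X)/(θ_c X_r) = 5.500 × 3440 / (8.18 × 8220) = 0.2814 m³/d.

Q_w ≈ 0.281 m³/d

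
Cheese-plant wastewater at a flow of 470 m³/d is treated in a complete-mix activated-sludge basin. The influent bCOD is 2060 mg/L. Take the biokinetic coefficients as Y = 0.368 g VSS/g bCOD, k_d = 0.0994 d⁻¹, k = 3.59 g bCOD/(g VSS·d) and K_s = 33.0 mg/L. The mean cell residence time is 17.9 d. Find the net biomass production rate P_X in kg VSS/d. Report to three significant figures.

P_X ≈ 128 kg VSS/d

Effluent substrate depends only on kinetics and SRT: S = K_s(1 + k_d θ_c) / [θ_c(Yk − k_d) − 1] = 33.0 × (1 + 0.0994 × 17.9) / [17.9 × (0.368 × 3.59 − 0.0994) − 1] = 91.72 / 20.87 = 4.395 mg/L.
The observed yield is Y_obs = Y/(1 + k_d·θ_c) = 0.368 / (1 + 0.0994 × 17.9) = 0.368 / 2.779 = 0.1324 g VSS per g bCOD removed.
Substrate removed = Q·(S₀ − S) = 470 m³/d × (2060 − 4.39) g/m³ = 9.66×10^5 g/d = 966.1 kg/d.
Net biomass production P_X = Y_obs × Q·(S₀ − S) = 0.1324 × 966.1 = 127.9 kg VSS/d.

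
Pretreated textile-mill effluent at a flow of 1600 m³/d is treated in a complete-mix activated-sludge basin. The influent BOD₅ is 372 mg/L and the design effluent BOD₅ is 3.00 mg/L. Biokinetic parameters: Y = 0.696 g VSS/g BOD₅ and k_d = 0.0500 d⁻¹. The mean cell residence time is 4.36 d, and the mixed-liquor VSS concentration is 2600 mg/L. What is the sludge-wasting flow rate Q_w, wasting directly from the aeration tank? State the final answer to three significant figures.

Rearranging the biomass balance for a CMAS with decay, V = Y·Q·ΔS·θ_c / [X·(1+k_d θ_c)] = 0.696 × 1600 × (372 − 3.00) × 4.36 / [2600 × (1 + 0.0500 × 4.36)] = 1.79×10^6 / 3167 = 565.7 m³.
For wasting at MLVSS concentration, Q_w = V/θ_c = 565.7/4.36 = 129.8 m³/d.

Q_w ≈ 130 m³/d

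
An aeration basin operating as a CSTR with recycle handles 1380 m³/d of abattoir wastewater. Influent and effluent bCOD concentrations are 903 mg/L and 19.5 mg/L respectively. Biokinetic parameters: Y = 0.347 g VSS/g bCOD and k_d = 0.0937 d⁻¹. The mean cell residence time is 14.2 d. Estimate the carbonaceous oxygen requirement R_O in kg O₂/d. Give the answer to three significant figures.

R_O ≈ 961 kg O₂/d

The observed yield is Y_obs = Y/(1 + k_d·θ_c) = 0.347 / (1 + 0.0937 × 14.2) = 0.347 / 2.331 = 0.1489 g VSS per g bCOD removed.
ΔS = 903 − 19.5 = 883.5 mg/L, so the substrate removal rate is 1380 × 883.5/1000 = 1219 kg bCOD/d.
Net sludge production P_X = 0.1489 × 1219 = 181.5 kg VSS/d.
Carbonaceous O₂ demand = substrate oxidised − cell-mass equivalent = 1219 − 1.42 × 181.5 = 961.5 kg O₂/d.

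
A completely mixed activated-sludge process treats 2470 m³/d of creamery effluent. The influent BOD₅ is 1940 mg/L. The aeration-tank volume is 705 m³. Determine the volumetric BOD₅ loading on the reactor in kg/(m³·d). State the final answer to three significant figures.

Volumetric loading L_v = Q·S₀ / V = 2470 × 1940 g/m³ / 705.0 m³ = 6797 g/(m³·d) = 6.797 kg BOD₅/(m³·d).

L_v ≈ 6.80 kg BOD₅/(m³·d)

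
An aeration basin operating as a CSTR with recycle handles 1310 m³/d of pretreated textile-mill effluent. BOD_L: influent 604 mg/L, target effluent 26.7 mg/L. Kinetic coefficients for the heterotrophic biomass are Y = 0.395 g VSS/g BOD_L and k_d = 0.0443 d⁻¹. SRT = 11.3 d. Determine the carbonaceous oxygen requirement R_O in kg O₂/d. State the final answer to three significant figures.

R_O ≈ 474 kg O₂/d

The observed yield is Y_obs = Y/(1 + k_d·θ_c) = 0.395 / (1 + 0.0443 × 11.3) = 0.395 / 1.501 = 0.2632 g VSS per g BOD_L removed.
Q·(S₀ − S) = 1310 × (604 − 26.7) × 10⁻³ = 756.3 kg/d removed.
Biomass synthesised: P_X = Y_obs × 756.3 = 199.1 kg VSS/d.
Carbonaceous O₂ demand = substrate oxidised − cell-mass equivalent = 756.3 − 1.42 × 199.1 = 473.6 kg O₂/d.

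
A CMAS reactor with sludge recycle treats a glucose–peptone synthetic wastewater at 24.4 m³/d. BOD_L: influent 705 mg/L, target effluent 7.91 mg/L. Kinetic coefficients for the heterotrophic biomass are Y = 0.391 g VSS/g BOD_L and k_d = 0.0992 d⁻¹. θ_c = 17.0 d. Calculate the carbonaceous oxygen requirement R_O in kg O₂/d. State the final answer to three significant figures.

Correct the yield for decay: Y_obs = Y/(1 + k_d θ_c) = 0.391 / (1 + 0.0992 × 17.0) = 0.391 / 2.686 = 0.1455.
Mass of BOD_L removed per day: Q(S₀ − S) = 24.4 × 697.1 g/m³ = 17.01 kg/d.
Biomass synthesised: P_X = Y_obs × 17.01 = 2.476 kg VSS/d.
Carbonaceous O₂ demand = substrate oxidised − cell-mass equivalent = 17.01 − 1.42 × 2.476 = 13.49 kg O₂/d.

R_O ≈ 13.5 kg O₂/d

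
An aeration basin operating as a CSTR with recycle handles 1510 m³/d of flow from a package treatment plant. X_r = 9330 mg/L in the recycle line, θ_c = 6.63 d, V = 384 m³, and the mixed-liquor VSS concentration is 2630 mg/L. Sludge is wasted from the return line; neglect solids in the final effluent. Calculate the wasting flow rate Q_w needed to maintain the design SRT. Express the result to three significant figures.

Q_w ≈ 16.3 m³/d

Wasting from the return line (neglecting effluent solids): Q_w = V·X / (θ_c·X_r) = 384.0 × 2630 / (6.63 × 9330) = 16.33 m³/d.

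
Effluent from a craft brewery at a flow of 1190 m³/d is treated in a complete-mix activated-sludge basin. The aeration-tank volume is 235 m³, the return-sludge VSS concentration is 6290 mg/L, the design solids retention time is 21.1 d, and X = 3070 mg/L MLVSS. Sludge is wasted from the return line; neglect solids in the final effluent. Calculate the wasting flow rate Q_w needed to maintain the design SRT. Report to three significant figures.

Wasting from the return line (neglecting effluent solids): Q_w = V·X / (θ_c·X_r) = 235.0 × 3070 / (21.1 × 6290) = 5.436 m³/d.

Q_w ≈ 5.44 m³/d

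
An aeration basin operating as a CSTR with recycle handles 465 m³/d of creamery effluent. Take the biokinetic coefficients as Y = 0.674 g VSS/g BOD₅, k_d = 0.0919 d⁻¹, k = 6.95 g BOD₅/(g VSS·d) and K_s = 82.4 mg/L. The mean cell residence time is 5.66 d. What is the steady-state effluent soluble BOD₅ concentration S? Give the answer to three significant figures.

Effluent substrate depends only on kinetics and SRT: S = K_s(1 + k_d θ_c) / [θ_c(Yk − k_d) − 1] = 82.4 × (1 + 0.0919 × 5.66) / [5.66 × (0.674 × 6.95 − 0.0919) − 1] = 125.3 / 24.99 = 5.012 mg/L.

S ≈ 5.01 mg/L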